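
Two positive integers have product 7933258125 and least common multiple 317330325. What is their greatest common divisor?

gcd·lcm = product, so gcd = 7933258125/317330325 = 25.

25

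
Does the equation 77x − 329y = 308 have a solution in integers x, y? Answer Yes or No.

By Bézout, 77x − 329y = 308 has integer solutions iff gcd(77, 329) | 308.
Euclid: 329 = 4·77 + 21; 77 = 3·21 + 14; 21 = 1·14 + 7; 14 = 2·7 + 0. gcd = 7; 308 mod 7 = 0. Yes.

Yes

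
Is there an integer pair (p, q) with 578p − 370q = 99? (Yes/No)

No

gcd(578, 370): 578 = 1·370 + 208; 370 = 1·208 + 162; 208 = 1·162 + 46; 162 = 3·46 + 24; 46 = 1·24 + 22; 24 = 1·22 + 2; 22 = 11·2 + 0 → 2
2 does not divide 99, so a solution does not exist.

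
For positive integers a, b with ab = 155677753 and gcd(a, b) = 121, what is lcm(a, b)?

1286593

gcd·lcm = product, so lcm = 155677753/121 = 1286593.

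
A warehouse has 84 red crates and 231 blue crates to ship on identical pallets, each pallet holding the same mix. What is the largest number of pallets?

21

84 = 2² · 3 · 7
231 = 3 · 7 · 11
Common: 3 · 7 = 21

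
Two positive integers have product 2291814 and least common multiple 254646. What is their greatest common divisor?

From gcd × lcm = uv: gcd = 2291814 / 254646 = 9.

9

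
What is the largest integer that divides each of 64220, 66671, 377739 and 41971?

19

gcd(64220, 66671): 66671 = 1·64220 + 2451; 64220 = 26·2451 + 494; 2451 = 4·494 + 475; 494 = 1·475 + 19; 475 = 25·19 + 0 → 19
gcd(19, 377739): 377739 = 19881·19 + 0 → 19
gcd(19, 41971): 41971 = 2209·19 + 0 → 19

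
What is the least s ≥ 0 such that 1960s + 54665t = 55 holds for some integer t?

Reduce mod 54665: 1960s ≡ 55 (mod 54665). With g = gcd(1960, 54665) = 5 dividing 55, divide through: 392s ≡ 11 (mod 10933).
Since gcd(392, 10933) = 1, s ≡ 11·(392)⁻¹ ≡ 3821 (mod 10933). Smallest non-negative: 3821.

3821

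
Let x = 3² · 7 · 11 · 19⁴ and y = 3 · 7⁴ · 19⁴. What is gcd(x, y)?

min exponent per shared prime: 3 · 7 · 19⁴ = 2736741

2736741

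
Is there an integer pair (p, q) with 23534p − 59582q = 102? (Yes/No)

gcd(23534, 59582): 59582 = 2·23534 + 12514; 23534 = 1·12514 + 11020; 12514 = 1·11020 + 1494; 11020 = 7·1494 + 562; 1494 = 2·562 + 370; 562 = 1·370 + 192; 370 = 1·192 + 178; 192 = 1·178 + 14; 178 = 12·14 + 10; 14 = 1·10 + 4; 10 = 2·4 + 2; 4 = 2·2 + 0 → 2
2 divides 102, so a solution exists.

Yes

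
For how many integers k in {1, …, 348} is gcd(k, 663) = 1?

663 = 3·13·17. Inclusion–exclusion on these primes:
348 − ⌊348/3⌋ − ⌊348/13⌋ − ⌊348/17⌋ + ⌊348/39⌋ + ⌊348/51⌋ + ⌊348/221⌋ − ⌊348/663⌋ = 201

201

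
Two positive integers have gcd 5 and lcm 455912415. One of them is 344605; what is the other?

6615

u·v = gcd·lcm = 5·455912415 = 2279562075, so v = 2279562075/344605 = 6615.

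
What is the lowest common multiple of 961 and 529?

508369

gcd first: 961 = 1·529 + 432; 529 = 1·432 + 97; 432 = 4·97 + 44; 97 = 2·44 + 9; 44 = 4·9 + 8; 9 = 1·8 + 1; 8 = 8·1 + 0 → gcd = 1
lcm = 961·529/gcd = 508369/1 = 508369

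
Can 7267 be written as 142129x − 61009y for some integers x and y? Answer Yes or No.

Yes

By Bézout, 142129x − 61009y = 7267 has integer solutions iff gcd(142129, 61009) | 7267.
Euclid: 142129 = 2·61009 + 20111; 61009 = 3·20111 + 676; 20111 = 29·676 + 507; 676 = 1·507 + 169; 507 = 3·169 + 0. gcd = 169; 7267 mod 169 = 0. Yes.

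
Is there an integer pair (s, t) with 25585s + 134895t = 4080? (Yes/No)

Yes

gcd(25585, 134895): 134895 = 5·25585 + 6970; 25585 = 3·6970 + 4675; 6970 = 1·4675 + 2295; 4675 = 2·2295 + 85; 2295 = 27·85 + 0 → 85
85 divides 4080, so a solution exists.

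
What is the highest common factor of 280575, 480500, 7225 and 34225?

gcd(280575, 480500): 480500 = 1·280575 + 199925; 280575 = 1·199925 + 80650; 199925 = 2·80650 + 38625; 80650 = 2·38625 + 3400; 38625 = 11·3400 + 1225; 3400 = 2·1225 + 950; 1225 = 1·950 + 275; 950 = 3·275 + 125; 275 = 2·125 + 25; 125 = 5·25 + 0 → 25
gcd(25, 7225): 7225 = 289·25 + 0 → 25
gcd(25, 34225): 34225 = 1369·25 + 0 → 25

25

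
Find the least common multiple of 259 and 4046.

149702

259 = 7 · 37; 4046 = 2 · 7 · 17²
max exponents: 2 · 7 · 17² · 37 = 149702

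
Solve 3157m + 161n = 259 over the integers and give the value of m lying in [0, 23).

1

Euclid: 3157 = 19·161 + 98; 161 = 1·98 + 63; 98 = 1·63 + 35; 63 = 1·35 + 28; 35 = 1·28 + 7; 28 = 4·7 + 0 → gcd = 7; 259 = 7·37.
Back-substitution yields 3157·(5) + 161·(-98) = 7, so one solution is m = 5·37 = 185, n = -98·37 = -3626.
Solutions in m differ by 161/7 = 23; the one in [0, 23) is 185 mod 23 = 1.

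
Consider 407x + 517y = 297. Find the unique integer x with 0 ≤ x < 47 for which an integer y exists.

Reduce mod 517: 407x ≡ 297 (mod 517). With g = gcd(407, 517) = 11 dividing 297, divide through: 37x ≡ 27 (mod 47).
Since gcd(37, 47) = 1, x ≡ 27·(37)⁻¹ ≡ 2 (mod 47). Smallest non-negative: 2.

2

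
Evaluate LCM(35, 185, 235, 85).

1034705

35 = 5 · 7; 185 = 5 · 37; 235 = 5 · 47; 85 = 5 · 17
lcm takes max exponent of each prime: 5 · 7 · 17 · 37 · 47 = 1034705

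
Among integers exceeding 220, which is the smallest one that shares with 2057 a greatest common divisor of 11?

gcd(m, 2057) = 11 forces 11 | m; write m = 11s. Then gcd(11s, 11·187) = 11·gcd(s, 187), so need gcd(s, 187) = 1.
11s > 220 gives s ≥ 21. The least s ≥ 21 coprime to 187 is 21, so m = 11·21 = 231.

231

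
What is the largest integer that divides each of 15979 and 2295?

1

Euclid: 15979 = 6·2295 + 2209; 2295 = 1·2209 + 86; 2209 = 25·86 + 59; 86 = 1·59 + 27; 59 = 2·27 + 5; 27 = 5·5 + 2; 5 = 2·2 + 1; 2 = 2·1 + 0. Last nonzero remainder: 1.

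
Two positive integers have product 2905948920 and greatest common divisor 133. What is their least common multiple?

Since gcd(m,n)·lcm(m,n) = mn, lcm = 2905948920/133 = 21849240.

21849240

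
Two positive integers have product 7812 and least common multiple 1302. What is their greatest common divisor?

From gcd × lcm = ab: gcd = 7812 / 1302 = 6.

6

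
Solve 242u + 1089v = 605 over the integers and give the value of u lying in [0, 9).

7

Euclid: 1089 = 4·242 + 121; 242 = 2·121 + 0 → gcd = 121; 605 = 121·5.
Back-substitution yields 242·(-4) + 1089·(1) = 121, so one solution is u = -4·5 = -20, v = 1·5 = 5.
Solutions in u differ by 1089/121 = 9; the one in [0, 9) is -20 mod 9 = 7.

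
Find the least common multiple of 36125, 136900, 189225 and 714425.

2516966955724500

36125 = 5³ · 17²; 136900 = 2² · 5² · 37²; 189225 = 3² · 5² · 29²; 714425 = 5² · 17 · 41²
lcm takes max exponent of each prime: 2² · 3² · 5³ · 17² · 29² · 37² · 41² = 2516966955724500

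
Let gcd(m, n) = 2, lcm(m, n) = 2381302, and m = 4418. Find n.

1078

m·n = gcd·lcm = 2·2381302 = 4762604, so n = 4762604/4418 = 1078.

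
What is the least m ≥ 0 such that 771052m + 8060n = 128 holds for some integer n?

2009

gcd(771052, 8060) = 4 (Euclid: 771052 = 95·8060 + 5352; 8060 = 1·5352 + 2708; 5352 = 1·2708 + 2644; 2708 = 1·2644 + 64; 2644 = 41·64 + 20; 64 = 3·20 + 4; 20 = 5·4 + 0), and 4 | 128.
Extended Euclid: 771052·(-378) + 8060·(36161) = 4. Scale by 32: m₀ = -12096.
General solution m = m₀ + 2015t; reducing mod 2015 gives m = 2009 (and n = -192189).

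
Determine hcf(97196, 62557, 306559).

11

gcd(97196, 62557): 97196 = 1·62557 + 34639; 62557 = 1·34639 + 27918; 34639 = 1·27918 + 6721; 27918 = 4·6721 + 1034; 6721 = 6·1034 + 517; 1034 = 2·517 + 0 → 517
gcd(517, 306559): 306559 = 592·517 + 495; 517 = 1·495 + 22; 495 = 22·22 + 11; 22 = 2·11 + 0 → 11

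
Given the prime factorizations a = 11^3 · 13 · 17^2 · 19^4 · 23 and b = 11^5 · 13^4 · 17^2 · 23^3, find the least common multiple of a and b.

max exponent per prime: 11^5 · 13^4 · 17^2 · 19^4 · 23^3 = 2107815479763193939453

2107815479763193939453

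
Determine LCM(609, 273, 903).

lcm(609, 273) = 609·273/gcd = 166257/21 = 7917
lcm(7917, 903) = 7917·903/gcd = 7149051/21 = 340431

340431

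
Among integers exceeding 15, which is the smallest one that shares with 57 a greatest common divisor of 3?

57 = 3·19. Any t with gcd(t, 57) = 3 is a multiple of 3, say 3s, with s coprime to 19.
Need s > 15/3, so s ≥ 6. First s ≥ 6 with gcd(s, 19) = 1 is s = 6. Thus t = 3·6 = 18.

18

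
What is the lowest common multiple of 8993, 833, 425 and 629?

407607725

lcm(8993, 833) = 8993·833/gcd = 7491169/17 = 440657
lcm(440657, 425) = 440657·425/gcd = 187279225/17 = 11016425
lcm(11016425, 629) = 11016425·629/gcd = 6929331325/17 = 407607725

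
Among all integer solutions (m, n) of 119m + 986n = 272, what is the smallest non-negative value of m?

52

Reduce mod 986: 119m ≡ 272 (mod 986). With g = gcd(119, 986) = 17 dividing 272, divide through: 7m ≡ 16 (mod 58).
Since gcd(7, 58) = 1, m ≡ 16·(7)⁻¹ ≡ 52 (mod 58). Smallest non-negative: 52.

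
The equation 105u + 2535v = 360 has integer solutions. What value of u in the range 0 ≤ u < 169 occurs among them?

100

Euclid: 2535 = 24·105 + 15; 105 = 7·15 + 0 → gcd = 15; 360 = 15·24.
Back-substitution yields 105·(-24) + 2535·(1) = 15, so one solution is u = -24·24 = -576, v = 1·24 = 24.
Solutions in u differ by 2535/15 = 169; the one in [0, 169) is -576 mod 169 = 100.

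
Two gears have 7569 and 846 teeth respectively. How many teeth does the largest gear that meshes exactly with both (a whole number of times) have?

9

7569 = 3² · 29²
846 = 2 · 3² · 47
Common: 3² = 9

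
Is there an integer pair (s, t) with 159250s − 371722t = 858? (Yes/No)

Yes

By Bézout, 159250s − 371722t = 858 has integer solutions iff gcd(159250, 371722) | 858.
Euclid: 371722 = 2·159250 + 53222; 159250 = 2·53222 + 52806; 53222 = 1·52806 + 416; 52806 = 126·416 + 390; 416 = 1·390 + 26; 390 = 15·26 + 0. gcd = 26; 858 mod 26 = 0. Yes.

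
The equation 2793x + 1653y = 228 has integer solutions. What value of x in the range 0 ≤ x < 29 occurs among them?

6

Euclid: 2793 = 1·1653 + 1140; 1653 = 1·1140 + 513; 1140 = 2·513 + 114; 513 = 4·114 + 57; 114 = 2·57 + 0 → gcd = 57; 228 = 57·4.
Back-substitution yields 2793·(-13) + 1653·(22) = 57, so one solution is x = -13·4 = -52, y = 22·4 = 88.
Solutions in x differ by 1653/57 = 29; the one in [0, 29) is -52 mod 29 = 6.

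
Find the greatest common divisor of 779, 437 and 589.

gcd(779, 437): 779 = 1·437 + 342; 437 = 1·342 + 95; 342 = 3·95 + 57; 95 = 1·57 + 38; 57 = 1·38 + 19; 38 = 2·19 + 0 → 19
gcd(19, 589): 589 = 31·19 + 0 → 19

19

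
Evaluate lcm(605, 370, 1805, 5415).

48485910

605 = 5 · 11²; 370 = 2 · 5 · 37; 1805 = 5 · 19²; 5415 = 3 · 5 · 19²
lcm takes max exponent of each prime: 2 · 3 · 5 · 11² · 19² · 37 = 48485910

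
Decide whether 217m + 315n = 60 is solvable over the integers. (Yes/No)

No

gcd(217, 315): 315 = 1·217 + 98; 217 = 2·98 + 21; 98 = 4·21 + 14; 21 = 1·14 + 7; 14 = 2·7 + 0 → 7
7 does not divide 60, so a solution does not exist.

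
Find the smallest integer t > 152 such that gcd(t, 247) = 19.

171

Multiples of 19 above 152: 19·9, 19·10, … . Need the cofactor coprime to 247/19 = 13.
Checking s = 9, 10, … the first with gcd(s, 13) = 1 is s = 9, giving 171.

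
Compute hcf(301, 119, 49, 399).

gcd(301, 119): 301 = 2·119 + 63; 119 = 1·63 + 56; 63 = 1·56 + 7; 56 = 8·7 + 0 → 7
gcd(7, 49): 49 = 7·7 + 0 → 7
gcd(7, 399): 399 = 57·7 + 0 → 7

7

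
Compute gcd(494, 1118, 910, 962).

494 = 2 · 13 · 19; 1118 = 2 · 13 · 43; 910 = 2 · 5 · 7 · 13; 962 = 2 · 13 · 37
gcd takes min exponent of each prime: 2 · 13 = 26

26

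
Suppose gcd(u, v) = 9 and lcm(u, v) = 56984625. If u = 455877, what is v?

Using uv = gcd(u,v)·lcm(u,v) = 9·56984625 = 512861625, we get v = 512861625/455877 = 1125.

1125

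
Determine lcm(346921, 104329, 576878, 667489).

17425818933214

346921 = 19² · 31²; 104329 = 17² · 19²; 576878 = 2 · 17 · 19² · 47; 667489 = 19² · 43²
lcm takes max exponent of each prime: 2 · 17² · 19² · 31² · 43² · 47 = 17425818933214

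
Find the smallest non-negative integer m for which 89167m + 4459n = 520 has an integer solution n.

303

Reduce mod 4459: 89167m ≡ 520 (mod 4459). With g = gcd(89167, 4459) = 13 dividing 520, divide through: 6859m ≡ 40 (mod 343).
Since gcd(6859, 343) = 1, m ≡ 40·(6859)⁻¹ ≡ 303 (mod 343). Smallest non-negative: 303.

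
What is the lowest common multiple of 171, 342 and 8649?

lcm(171, 342) = 171·342/gcd = 58482/171 = 342
lcm(342, 8649) = 342·8649/gcd = 2957958/9 = 328662

328662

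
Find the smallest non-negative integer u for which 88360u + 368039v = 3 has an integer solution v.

gcd(88360, 368039) = 1 (Euclid: 368039 = 4·88360 + 14599; 88360 = 6·14599 + 766; 14599 = 19·766 + 45; 766 = 17·45 + 1; 45 = 45·1 + 0), and 1 | 3.
Extended Euclid: 88360·(8168) + 368039·(-1961) = 1. Scale by 3: u₀ = 24504.
General solution u = u₀ + 368039t; reducing mod 368039 gives u = 24504 (and v = -5883).

24504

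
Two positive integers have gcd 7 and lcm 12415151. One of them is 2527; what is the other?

Using mn = gcd(m,n)·lcm(m,n) = 7·12415151 = 86906057, we get n = 86906057/2527 = 34391.

34391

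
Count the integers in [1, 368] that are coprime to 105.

169

Prime factors of 105: 3, 5, 7. Count integers ≤ 368 divisible by none of them.
By inclusion–exclusion: 368 − ⌊368/3⌋ − ⌊368/5⌋ − ⌊368/7⌋ + ⌊368/15⌋ + ⌊368/21⌋ + ⌊368/35⌋ − ⌊368/105⌋ = 169.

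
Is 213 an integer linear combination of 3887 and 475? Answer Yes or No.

By Bézout, 3887m − 475n = 213 has integer solutions iff gcd(3887, 475) | 213.
Euclid: 3887 = 8·475 + 87; 475 = 5·87 + 40; 87 = 2·40 + 7; 40 = 5·7 + 5; 7 = 1·5 + 2; 5 = 2·2 + 1; 2 = 2·1 + 0. gcd = 1; 213 mod 1 = 0. Yes.

Yes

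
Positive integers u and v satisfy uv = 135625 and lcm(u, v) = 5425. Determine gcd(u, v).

25

From gcd × lcm = uv: gcd = 135625 / 5425 = 25.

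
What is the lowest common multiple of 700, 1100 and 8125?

lcm(700, 1100) = 700·1100/gcd = 770000/100 = 7700
lcm(7700, 8125) = 7700·8125/gcd = 62562500/25 = 2502500

2502500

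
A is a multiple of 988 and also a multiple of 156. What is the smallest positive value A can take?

2964

gcd first: 988 = 6·156 + 52; 156 = 3·52 + 0 → gcd = 52
lcm = 988·156/gcd = 154128/52 = 2964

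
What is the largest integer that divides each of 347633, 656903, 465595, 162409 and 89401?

347633 = 11² · 13² · 17; 656903 = 13⁴ · 23; 465595 = 5 · 13² · 19 · 29; 162409 = 13² · 31²; 89401 = 13² · 23²
gcd takes min exponent of each prime: 13² = 169

169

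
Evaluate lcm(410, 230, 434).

2046310

410 = 2 · 5 · 41; 230 = 2 · 5 · 23; 434 = 2 · 7 · 31
lcm takes max exponent of each prime: 2 · 5 · 7 · 23 · 31 · 41 = 2046310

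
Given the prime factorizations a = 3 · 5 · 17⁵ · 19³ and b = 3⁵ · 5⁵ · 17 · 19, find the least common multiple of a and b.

7395400614403125

max exponent per prime: 3⁵ · 5⁵ · 17⁵ · 19³ = 7395400614403125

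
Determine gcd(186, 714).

Euclid: 714 = 3·186 + 156; 186 = 1·156 + 30; 156 = 5·30 + 6; 30 = 5·6 + 0. Last nonzero remainder: 6.

6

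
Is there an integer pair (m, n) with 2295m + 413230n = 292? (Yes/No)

gcd(2295, 413230): 413230 = 180·2295 + 130; 2295 = 17·130 + 85; 130 = 1·85 + 45; 85 = 1·45 + 40; 45 = 1·40 + 5; 40 = 8·5 + 0 → 5
5 does not divide 292, so a solution does not exist.

No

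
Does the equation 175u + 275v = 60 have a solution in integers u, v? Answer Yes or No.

By Bézout, 175u + 275v = 60 has integer solutions iff gcd(175, 275) | 60.
Euclid: 275 = 1·175 + 100; 175 = 1·100 + 75; 100 = 1·75 + 25; 75 = 3·25 + 0. gcd = 25; 60 mod 25 = 10. No.

No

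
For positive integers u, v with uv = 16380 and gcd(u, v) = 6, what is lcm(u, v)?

Since gcd(u,v)·lcm(u,v) = uv, lcm = 16380/6 = 2730.

2730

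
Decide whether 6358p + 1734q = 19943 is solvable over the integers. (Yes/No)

gcd(6358, 1734): 6358 = 3·1734 + 1156; 1734 = 1·1156 + 578; 1156 = 2·578 + 0 → 578
578 does not divide 19943, so a solution does not exist.

No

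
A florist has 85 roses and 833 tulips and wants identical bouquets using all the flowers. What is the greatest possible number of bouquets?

17

Euclid: 833 = 9·85 + 68; 85 = 1·68 + 17; 68 = 4·17 + 0. Last nonzero remainder: 17.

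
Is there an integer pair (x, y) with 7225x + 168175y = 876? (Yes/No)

By Bézout, 7225x + 168175y = 876 has integer solutions iff gcd(7225, 168175) | 876.
Euclid: 168175 = 23·7225 + 2000; 7225 = 3·2000 + 1225; 2000 = 1·1225 + 775; 1225 = 1·775 + 450; 775 = 1·450 + 325; 450 = 1·325 + 125; 325 = 2·125 + 75; 125 = 1·75 + 50; 75 = 1·50 + 25; 50 = 2·25 + 0. gcd = 25; 876 mod 25 = 1. No.

No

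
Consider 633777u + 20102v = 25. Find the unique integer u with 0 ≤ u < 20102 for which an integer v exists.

303

Euclid: 633777 = 31·20102 + 10615; 20102 = 1·10615 + 9487; 10615 = 1·9487 + 1128; 9487 = 8·1128 + 463; 1128 = 2·463 + 202; 463 = 2·202 + 59; 202 = 3·59 + 25; 59 = 2·25 + 9; 25 = 2·9 + 7; 9 = 1·7 + 2; 7 = 3·2 + 1; 2 = 2·1 + 0 → gcd = 1; 25 = 1·25.
Back-substitution yields 633777·(8857) + 20102·(-279244) = 1, so one solution is u = 8857·25 = 221425, v = -279244·25 = -6981100.
Solutions in u differ by 20102/1 = 20102; the one in [0, 20102) is 221425 mod 20102 = 303.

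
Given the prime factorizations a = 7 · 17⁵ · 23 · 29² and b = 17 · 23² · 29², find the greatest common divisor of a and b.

min exponent per shared prime: 17 · 23 · 29² = 328831

328831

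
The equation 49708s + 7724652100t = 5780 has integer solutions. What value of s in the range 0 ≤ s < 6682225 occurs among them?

2641810

gcd(49708, 7724652100) = 1156 (Euclid: 7724652100 = 155400·49708 + 28900; 49708 = 1·28900 + 20808; 28900 = 1·20808 + 8092; 20808 = 2·8092 + 4624; 8092 = 1·4624 + 3468; 4624 = 1·3468 + 1156; 3468 = 3·1156 + 0), and 1156 | 5780.
Extended Euclid: 49708·(1864807) + 7724652100·(-12) = 1156. Scale by 5: s₀ = 9324035.
General solution s = s₀ + 6682225k; reducing mod 6682225 gives s = 2641810 (and t = -17).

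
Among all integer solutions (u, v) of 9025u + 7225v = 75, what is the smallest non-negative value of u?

277

Reduce mod 7225: 9025u ≡ 75 (mod 7225). With g = gcd(9025, 7225) = 25 dividing 75, divide through: 361u ≡ 3 (mod 289).
Since gcd(361, 289) = 1, u ≡ 3·(361)⁻¹ ≡ 277 (mod 289). Smallest non-negative: 277.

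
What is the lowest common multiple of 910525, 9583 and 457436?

910525 = 5² · 7 · 11² · 43; 9583 = 7 · 37²; 457436 = 2² · 7 · 17 · 31²
lcm takes max exponent of each prime: 2² · 5² · 7 · 11² · 17 · 31² · 37² · 43 = 81456852161300

81456852161300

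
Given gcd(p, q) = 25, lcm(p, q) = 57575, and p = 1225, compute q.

Using pq = gcd(p,q)·lcm(p,q) = 25·57575 = 1439375, we get q = 1439375/1225 = 1175.

1175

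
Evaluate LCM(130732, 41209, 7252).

lcm(130732, 41209) = 130732·41209/gcd = 5387334988/1421 = 3791228
lcm(3791228, 7252) = 3791228·7252/gcd = 27493985456/196 = 140275436

140275436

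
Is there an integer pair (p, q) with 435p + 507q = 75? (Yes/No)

By Bézout, 435p + 507q = 75 has integer solutions iff gcd(435, 507) | 75.
Euclid: 507 = 1·435 + 72; 435 = 6·72 + 3; 72 = 24·3 + 0. gcd = 3; 75 mod 3 = 0. Yes.

Yes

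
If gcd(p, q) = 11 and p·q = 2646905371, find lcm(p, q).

240627761

For any two positive integers, gcd × lcm equals their product. Hence lcm = 2646905371 / 11 = 240627761.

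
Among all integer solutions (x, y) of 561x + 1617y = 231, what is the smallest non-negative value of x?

Reduce mod 1617: 561x ≡ 231 (mod 1617). With g = gcd(561, 1617) = 33 dividing 231, divide through: 17x ≡ 7 (mod 49).
Since gcd(17, 49) = 1, x ≡ 7·(17)⁻¹ ≡ 35 (mod 49). Smallest non-negative: 35.

35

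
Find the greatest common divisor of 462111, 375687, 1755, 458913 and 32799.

39

gcd(462111, 375687): 462111 = 1·375687 + 86424; 375687 = 4·86424 + 29991; 86424 = 2·29991 + 26442; 29991 = 1·26442 + 3549; 26442 = 7·3549 + 1599; 3549 = 2·1599 + 351; 1599 = 4·351 + 195; 351 = 1·195 + 156; 195 = 1·156 + 39; 156 = 4·39 + 0 → 39
gcd(39, 1755): 1755 = 45·39 + 0 → 39
gcd(39, 458913): 458913 = 11767·39 + 0 → 39
gcd(39, 32799): 32799 = 841·39 + 0 → 39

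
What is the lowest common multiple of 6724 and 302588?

gcd first: 302588 = 45·6724 + 8; 6724 = 840·8 + 4; 8 = 2·4 + 0 → gcd = 4
lcm = 6724·302588/gcd = 2034601712/4 = 508650428

508650428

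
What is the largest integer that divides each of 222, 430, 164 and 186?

222 = 2 · 3 · 37; 430 = 2 · 5 · 43; 164 = 2² · 41; 186 = 2 · 3 · 31
gcd takes min exponent of each prime: 2 = 2

2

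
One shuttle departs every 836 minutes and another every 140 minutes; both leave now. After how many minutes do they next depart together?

gcd first: 836 = 5·140 + 136; 140 = 1·136 + 4; 136 = 34·4 + 0 → gcd = 4
lcm = 836·140/gcd = 117040/4 = 29260

29260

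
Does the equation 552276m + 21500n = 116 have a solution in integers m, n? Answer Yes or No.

Yes

By Bézout, 552276m + 21500n = 116 has integer solutions iff gcd(552276, 21500) | 116.
Euclid: 552276 = 25·21500 + 14776; 21500 = 1·14776 + 6724; 14776 = 2·6724 + 1328; 6724 = 5·1328 + 84; 1328 = 15·84 + 68; 84 = 1·68 + 16; 68 = 4·16 + 4; 16 = 4·4 + 0. gcd = 4; 116 mod 4 = 0. Yes.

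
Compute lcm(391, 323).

gcd first: 391 = 1·323 + 68; 323 = 4·68 + 51; 68 = 1·51 + 17; 51 = 3·17 + 0 → gcd = 17
lcm = 391·323/gcd = 126293/17 = 7429

7429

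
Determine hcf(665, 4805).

5

665 = 5 · 7 · 19
4805 = 5 · 31²
Common: 5 = 5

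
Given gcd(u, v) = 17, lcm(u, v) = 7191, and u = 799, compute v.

153

u·v = gcd·lcm = 17·7191 = 122247, so v = 122247/799 = 153.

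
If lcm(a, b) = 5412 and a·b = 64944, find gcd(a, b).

From gcd × lcm = ab: gcd = 64944 / 5412 = 12.

12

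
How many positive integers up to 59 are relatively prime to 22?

22 = 2·11. Inclusion–exclusion on these primes:
59 − ⌊59/2⌋ − ⌊59/11⌋ + ⌊59/22⌋ = 27

27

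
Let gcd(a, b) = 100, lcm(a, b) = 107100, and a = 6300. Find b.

a·b = gcd·lcm = 100·107100 = 10710000, so b = 10710000/6300 = 1700.

1700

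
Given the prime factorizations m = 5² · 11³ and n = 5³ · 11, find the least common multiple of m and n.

max exponent per prime: 5³ · 11³ = 166375

166375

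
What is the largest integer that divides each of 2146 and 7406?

2

Euclid: 7406 = 3·2146 + 968; 2146 = 2·968 + 210; 968 = 4·210 + 128; 210 = 1·128 + 82; 128 = 1·82 + 46; 82 = 1·46 + 36; 46 = 1·36 + 10; 36 = 3·10 + 6; 10 = 1·6 + 4; 6 = 1·4 + 2; 4 = 2·2 + 0. Last nonzero remainder: 2.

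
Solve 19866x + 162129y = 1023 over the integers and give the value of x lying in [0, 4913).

4252

Euclid: 162129 = 8·19866 + 3201; 19866 = 6·3201 + 660; 3201 = 4·660 + 561; 660 = 1·561 + 99; 561 = 5·99 + 66; 99 = 1·66 + 33; 66 = 2·33 + 0 → gcd = 33; 1023 = 33·31.
Back-substitution yields 19866·(1722) + 162129·(-211) = 33, so one solution is x = 1722·31 = 53382, y = -211·31 = -6541.
Solutions in x differ by 162129/33 = 4913; the one in [0, 4913) is 53382 mod 4913 = 4252.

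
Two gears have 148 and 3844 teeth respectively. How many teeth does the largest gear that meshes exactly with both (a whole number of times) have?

148 = 2² · 37
3844 = 2² · 31²
Common: 2² = 4

4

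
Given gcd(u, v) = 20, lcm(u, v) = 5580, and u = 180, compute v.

u·v = gcd·lcm = 20·5580 = 111600, so v = 111600/180 = 620.

620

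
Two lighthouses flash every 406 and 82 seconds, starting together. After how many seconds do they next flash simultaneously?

406 = 2 · 7 · 29; 82 = 2 · 41
max exponents: 2 · 7 · 29 · 41 = 16646

16646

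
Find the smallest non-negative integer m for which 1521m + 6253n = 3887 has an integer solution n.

19

Reduce mod 6253: 1521m ≡ 3887 (mod 6253). With g = gcd(1521, 6253) = 169 dividing 3887, divide through: 9m ≡ 23 (mod 37).
Since gcd(9, 37) = 1, m ≡ 23·(9)⁻¹ ≡ 19 (mod 37). Smallest non-negative: 19.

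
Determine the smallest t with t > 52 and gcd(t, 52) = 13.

65

Multiples of 13 above 52: 13·5, 13·6, … . Need the cofactor coprime to 52/13 = 4.
Checking s = 5, 6, … the first with gcd(s, 4) = 1 is s = 5, giving 65.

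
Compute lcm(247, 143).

247 = 13 · 19; 143 = 11 · 13
max exponents: 11 · 13 · 19 = 2717

2717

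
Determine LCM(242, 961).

232562

242 = 2 · 11²; 961 = 31²
max exponents: 2 · 11² · 31² = 232562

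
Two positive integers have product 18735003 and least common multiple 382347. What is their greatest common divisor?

49

From gcd × lcm = ab: gcd = 18735003 / 382347 = 49.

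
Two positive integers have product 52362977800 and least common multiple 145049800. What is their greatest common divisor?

gcd·lcm = product, so gcd = 52362977800/145049800 = 361.

361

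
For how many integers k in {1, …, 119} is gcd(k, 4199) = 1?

4199 = 13·17·19. Inclusion–exclusion on these primes:
119 − ⌊119/13⌋ − ⌊119/17⌋ − ⌊119/19⌋ + ⌊119/221⌋ + ⌊119/247⌋ + ⌊119/323⌋ − ⌊119/4199⌋ = 97

97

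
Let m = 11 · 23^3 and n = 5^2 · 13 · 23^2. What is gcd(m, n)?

min exponent per shared prime: 23^2 = 529

529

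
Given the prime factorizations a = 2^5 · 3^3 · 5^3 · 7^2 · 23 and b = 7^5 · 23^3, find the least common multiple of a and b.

22085003052000

max exponent per prime: 2^5 · 3^3 · 5^3 · 7^5 · 23^3 = 22085003052000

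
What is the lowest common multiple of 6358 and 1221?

705738

6358 = 2 · 11 · 17²; 1221 = 3 · 11 · 37
max exponents: 2 · 3 · 11 · 17² · 37 = 705738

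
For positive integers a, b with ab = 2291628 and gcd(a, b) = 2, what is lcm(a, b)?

1145814

Since gcd(a,b)·lcm(a,b) = ab, lcm = 2291628/2 = 1145814.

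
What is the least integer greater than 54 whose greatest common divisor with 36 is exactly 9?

63

36 = 9·4. Any k with gcd(k, 36) = 9 is a multiple of 9, say 9s, with s coprime to 4.
Need s > 54/9, so s ≥ 7. First s ≥ 7 with gcd(s, 4) = 1 is s = 7. Thus k = 9·7 = 63.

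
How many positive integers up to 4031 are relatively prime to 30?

1075

30 = 2·3·5. Inclusion–exclusion on these primes:
4031 − ⌊4031/2⌋ − ⌊4031/3⌋ − ⌊4031/5⌋ + ⌊4031/6⌋ + ⌊4031/10⌋ + ⌊4031/15⌋ − ⌊4031/30⌋ = 1075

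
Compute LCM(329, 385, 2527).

lcm(329, 385) = 329·385/gcd = 126665/7 = 18095
lcm(18095, 2527) = 18095·2527/gcd = 45726065/7 = 6532295

6532295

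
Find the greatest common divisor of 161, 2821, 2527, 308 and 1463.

7

gcd(161, 2821): 2821 = 17·161 + 84; 161 = 1·84 + 77; 84 = 1·77 + 7; 77 = 11·7 + 0 → 7
gcd(7, 2527): 2527 = 361·7 + 0 → 7
gcd(7, 308): 308 = 44·7 + 0 → 7
gcd(7, 1463): 1463 = 209·7 + 0 → 7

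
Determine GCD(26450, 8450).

Euclid: 26450 = 3·8450 + 1100; 8450 = 7·1100 + 750; 1100 = 1·750 + 350; 750 = 2·350 + 50; 350 = 7·50 + 0. Last nonzero remainder: 50.

50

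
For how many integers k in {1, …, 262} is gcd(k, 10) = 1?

105

Prime factors of 10: 2, 5. Count integers ≤ 262 divisible by none of them.
By inclusion–exclusion: 262 − ⌊262/2⌋ − ⌊262/5⌋ + ⌊262/10⌋ = 105.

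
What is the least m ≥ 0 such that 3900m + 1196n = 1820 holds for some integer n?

2

Euclid: 3900 = 3·1196 + 312; 1196 = 3·312 + 260; 312 = 1·260 + 52; 260 = 5·52 + 0 → gcd = 52; 1820 = 52·35.
Back-substitution yields 3900·(4) + 1196·(-13) = 52, so one solution is m = 4·35 = 140, n = -13·35 = -455.
Solutions in m differ by 1196/52 = 23; the one in [0, 23) is 140 mod 23 = 2.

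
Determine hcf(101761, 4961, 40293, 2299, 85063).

121

gcd(101761, 4961): 101761 = 20·4961 + 2541; 4961 = 1·2541 + 2420; 2541 = 1·2420 + 121; 2420 = 20·121 + 0 → 121
gcd(121, 40293): 40293 = 333·121 + 0 → 121
gcd(121, 2299): 2299 = 19·121 + 0 → 121
gcd(121, 85063): 85063 = 703·121 + 0 → 121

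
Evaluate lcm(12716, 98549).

394196

12716 = 2² · 11 · 17²; 98549 = 11 · 17² · 31
max exponents: 2² · 11 · 17² · 31 = 394196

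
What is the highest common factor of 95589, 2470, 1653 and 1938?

19

95589 = 3² · 13 · 19 · 43; 2470 = 2 · 5 · 13 · 19; 1653 = 3 · 19 · 29; 1938 = 2 · 3 · 17 · 19
gcd takes min exponent of each prime: 19 = 19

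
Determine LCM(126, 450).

126 = 2 · 3² · 7; 450 = 2 · 3² · 5²
max exponents: 2 · 3² · 5² · 7 = 3150

3150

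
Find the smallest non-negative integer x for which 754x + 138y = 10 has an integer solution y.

67

Reduce mod 138: 754x ≡ 10 (mod 138). With g = gcd(754, 138) = 2 dividing 10, divide through: 377x ≡ 5 (mod 69).
Since gcd(377, 69) = 1, x ≡ 5·(377)⁻¹ ≡ 67 (mod 69). Smallest non-negative: 67.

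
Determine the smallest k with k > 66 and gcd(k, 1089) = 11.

77

1089 = 11·99. Any k with gcd(k, 1089) = 11 is a multiple of 11, say 11s, with s coprime to 99.
Need s > 66/11, so s ≥ 7. First s ≥ 7 with gcd(s, 99) = 1 is s = 7. Thus k = 11·7 = 77.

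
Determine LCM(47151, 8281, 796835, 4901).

47151 = 3² · 13² · 31; 8281 = 7² · 13²; 796835 = 5 · 13² · 23 · 41; 4901 = 13² · 29
lcm takes max exponent of each prime: 3² · 5 · 7² · 13² · 23 · 29 · 31 · 41 = 315912407265

315912407265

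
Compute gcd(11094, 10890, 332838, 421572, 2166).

6

11094 = 2 · 3 · 43²; 10890 = 2 · 3² · 5 · 11²; 332838 = 2 · 3² · 11 · 41²; 421572 = 2² · 3 · 19 · 43²; 2166 = 2 · 3 · 19²
gcd takes min exponent of each prime: 2 · 3 = 6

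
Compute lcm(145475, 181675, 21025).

889077299825

145475 = 5² · 11 · 23²; 181675 = 5² · 13² · 43; 21025 = 5² · 29²
lcm takes max exponent of each prime: 5² · 11 · 13² · 23² · 29² · 43 = 889077299825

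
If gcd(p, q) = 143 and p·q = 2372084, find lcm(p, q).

Since gcd(p,q)·lcm(p,q) = pq, lcm = 2372084/143 = 16588.

16588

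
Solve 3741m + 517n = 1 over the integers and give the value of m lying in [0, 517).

89

Reduce mod 517: 3741m ≡ 1 (mod 517). With g = gcd(3741, 517) = 1 dividing 1, divide through: 3741m ≡ 1 (mod 517).
Since gcd(3741, 517) = 1, m ≡ 1·(3741)⁻¹ ≡ 89 (mod 517). Smallest non-negative: 89.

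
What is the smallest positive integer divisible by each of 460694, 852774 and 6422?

761527182

lcm(460694, 852774) = 460694·852774/gcd = 392867865156/9802 = 40080378
lcm(40080378, 6422) = 40080378·6422/gcd = 257396187516/338 = 761527182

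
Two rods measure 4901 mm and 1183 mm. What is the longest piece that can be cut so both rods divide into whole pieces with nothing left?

Euclid: 4901 = 4·1183 + 169; 1183 = 7·169 + 0. Last nonzero remainder: 169.

169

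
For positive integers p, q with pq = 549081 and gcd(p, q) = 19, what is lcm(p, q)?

Since gcd(p,q)·lcm(p,q) = pq, lcm = 549081/19 = 28899.

28899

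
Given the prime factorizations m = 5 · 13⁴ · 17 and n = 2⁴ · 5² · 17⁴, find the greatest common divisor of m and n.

min exponent per shared prime: 5 · 17 = 85

85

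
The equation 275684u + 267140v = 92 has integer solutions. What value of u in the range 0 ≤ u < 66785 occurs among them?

gcd(275684, 267140) = 4 (Euclid: 275684 = 1·267140 + 8544; 267140 = 31·8544 + 2276; 8544 = 3·2276 + 1716; 2276 = 1·1716 + 560; 1716 = 3·560 + 36; 560 = 15·36 + 20; 36 = 1·20 + 16; 20 = 1·16 + 4; 16 = 4·4 + 0), and 4 | 92.
Extended Euclid: 275684·(-14789) + 267140·(15262) = 4. Scale by 23: u₀ = -340147.
General solution u = u₀ + 66785t; reducing mod 66785 gives u = 60563 (and v = -62500).

60563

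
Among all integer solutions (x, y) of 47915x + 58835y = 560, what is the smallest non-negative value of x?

Reduce mod 58835: 47915x ≡ 560 (mod 58835). With g = gcd(47915, 58835) = 35 dividing 560, divide through: 1369x ≡ 16 (mod 1681).
Since gcd(1369, 1681) = 1, x ≡ 16·(1369)⁻¹ ≡ 862 (mod 1681). Smallest non-negative: 862.

862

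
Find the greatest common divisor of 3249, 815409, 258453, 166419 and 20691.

9

gcd(3249, 815409): 815409 = 250·3249 + 3159; 3249 = 1·3159 + 90; 3159 = 35·90 + 9; 90 = 10·9 + 0 → 9
gcd(9, 258453): 258453 = 28717·9 + 0 → 9
gcd(9, 166419): 166419 = 18491·9 + 0 → 9
gcd(9, 20691): 20691 = 2299·9 + 0 → 9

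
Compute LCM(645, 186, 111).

1479630

lcm(645, 186) = 645·186/gcd = 119970/3 = 39990
lcm(39990, 111) = 39990·111/gcd = 4438890/3 = 1479630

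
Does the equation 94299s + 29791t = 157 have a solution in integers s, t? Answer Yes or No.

By Bézout, 94299s + 29791t = 157 has integer solutions iff gcd(94299, 29791) | 157.
Euclid: 94299 = 3·29791 + 4926; 29791 = 6·4926 + 235; 4926 = 20·235 + 226; 235 = 1·226 + 9; 226 = 25·9 + 1; 9 = 9·1 + 0. gcd = 1; 157 mod 1 = 0. Yes.

Yes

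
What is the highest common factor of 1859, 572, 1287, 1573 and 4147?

1859 = 11 · 13²; 572 = 2² · 11 · 13; 1287 = 3² · 11 · 13; 1573 = 11² · 13; 4147 = 11 · 13 · 29
gcd takes min exponent of each prime: 11 · 13 = 143

143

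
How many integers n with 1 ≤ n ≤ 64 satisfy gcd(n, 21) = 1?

37

Prime factors of 21: 3, 7. Count integers ≤ 64 divisible by none of them.
By inclusion–exclusion: 64 − ⌊64/3⌋ − ⌊64/7⌋ + ⌊64/21⌋ = 37.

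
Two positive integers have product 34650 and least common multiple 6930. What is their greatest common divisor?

5

From gcd × lcm = ab: gcd = 34650 / 6930 = 5.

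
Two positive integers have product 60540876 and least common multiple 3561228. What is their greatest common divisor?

gcd·lcm = product, so gcd = 60540876/3561228 = 17.

17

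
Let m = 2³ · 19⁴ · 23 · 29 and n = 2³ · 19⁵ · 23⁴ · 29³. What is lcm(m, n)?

max exponent per prime: 2³ · 19⁵ · 23⁴ · 29³ = 135195840320774008

135195840320774008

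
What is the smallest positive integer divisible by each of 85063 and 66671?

gcd first: 85063 = 1·66671 + 18392; 66671 = 3·18392 + 11495; 18392 = 1·11495 + 6897; 11495 = 1·6897 + 4598; 6897 = 1·4598 + 2299; 4598 = 2·2299 + 0 → gcd = 2299
lcm = 85063·66671/gcd = 5671235273/2299 = 2466827

2466827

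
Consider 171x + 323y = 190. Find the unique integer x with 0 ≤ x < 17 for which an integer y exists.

Euclid: 323 = 1·171 + 152; 171 = 1·152 + 19; 152 = 8·19 + 0 → gcd = 19; 190 = 19·10.
Back-substitution yields 171·(2) + 323·(-1) = 19, so one solution is x = 2·10 = 20, y = -1·10 = -10.
Solutions in x differ by 323/19 = 17; the one in [0, 17) is 20 mod 17 = 3.

3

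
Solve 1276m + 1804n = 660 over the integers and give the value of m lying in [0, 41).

9

gcd(1276, 1804) = 44 (Euclid: 1804 = 1·1276 + 528; 1276 = 2·528 + 220; 528 = 2·220 + 88; 220 = 2·88 + 44; 88 = 2·44 + 0), and 44 | 660.
Extended Euclid: 1276·(17) + 1804·(-12) = 44. Scale by 15: m₀ = 255.
General solution m = m₀ + 41t; reducing mod 41 gives m = 9 (and n = -6).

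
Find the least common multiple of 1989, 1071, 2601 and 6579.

1989 = 3² · 13 · 17; 1071 = 3² · 7 · 17; 2601 = 3² · 17²; 6579 = 3² · 17 · 43
lcm takes max exponent of each prime: 3² · 7 · 13 · 17² · 43 = 10177713

10177713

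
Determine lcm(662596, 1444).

239197156

662596 = 2² · 11² · 37²; 1444 = 2² · 19²
max exponents: 2² · 11² · 19² · 37² = 239197156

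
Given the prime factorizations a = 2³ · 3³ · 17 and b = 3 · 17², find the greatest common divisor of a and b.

min exponent per shared prime: 3 · 17 = 51

51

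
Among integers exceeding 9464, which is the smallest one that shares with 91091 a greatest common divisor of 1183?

91091 = 1183·77. Any k with gcd(k, 91091) = 1183 is a multiple of 1183, say 1183s, with s coprime to 77.
Need s > 9464/1183, so s ≥ 9. First s ≥ 9 with gcd(s, 77) = 1 is s = 9. Thus k = 1183·9 = 10647.

10647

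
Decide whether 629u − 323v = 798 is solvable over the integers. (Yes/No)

gcd(629, 323): 629 = 1·323 + 306; 323 = 1·306 + 17; 306 = 18·17 + 0 → 17
17 does not divide 798, so a solution does not exist.

No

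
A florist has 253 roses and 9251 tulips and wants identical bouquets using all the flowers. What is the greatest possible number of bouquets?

11

Euclid: 9251 = 36·253 + 143; 253 = 1·143 + 110; 143 = 1·110 + 33; 110 = 3·33 + 11; 33 = 3·11 + 0. Last nonzero remainder: 11.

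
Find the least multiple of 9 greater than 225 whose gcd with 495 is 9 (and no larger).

gcd(a, 495) = 9 forces 9 | a; write a = 9s. Then gcd(9s, 9·55) = 9·gcd(s, 55), so need gcd(s, 55) = 1.
9s > 225 gives s ≥ 26. The least s ≥ 26 coprime to 55 is 26, so a = 9·26 = 234.

234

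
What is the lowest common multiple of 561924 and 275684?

gcd first: 561924 = 2·275684 + 10556; 275684 = 26·10556 + 1228; 10556 = 8·1228 + 732; 1228 = 1·732 + 496; 732 = 1·496 + 236; 496 = 2·236 + 24; 236 = 9·24 + 20; 24 = 1·20 + 4; 20 = 5·4 + 0 → gcd = 4
lcm = 561924·275684/gcd = 154913456016/4 = 38728364004

38728364004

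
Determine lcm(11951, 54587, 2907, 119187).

11951 = 17 · 19 · 37; 54587 = 13² · 17 · 19; 2907 = 3² · 17 · 19; 119187 = 3² · 17 · 19 · 41
lcm takes max exponent of each prime: 3² · 13² · 17 · 19 · 37 · 41 = 745276311

745276311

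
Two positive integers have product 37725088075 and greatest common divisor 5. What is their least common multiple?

7545017615

Since gcd(m,n)·lcm(m,n) = mn, lcm = 37725088075/5 = 7545017615.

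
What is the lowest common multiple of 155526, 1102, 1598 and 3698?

126601336885926

lcm(155526, 1102) = 155526·1102/gcd = 171389652/2 = 85694826
lcm(85694826, 1598) = 85694826·1598/gcd = 136940331948/2 = 68470165974
lcm(68470165974, 3698) = 68470165974·3698/gcd = 253202673771852/2 = 126601336885926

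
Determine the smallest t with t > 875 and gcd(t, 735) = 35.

910

735 = 35·21. Any t with gcd(t, 735) = 35 is a multiple of 35, say 35s, with s coprime to 21.
Need s > 875/35, so s ≥ 26. First s ≥ 26 with gcd(s, 21) = 1 is s = 26. Thus t = 35·26 = 910.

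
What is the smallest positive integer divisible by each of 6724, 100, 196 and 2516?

5181010100

lcm(6724, 100) = 6724·100/gcd = 672400/4 = 168100
lcm(168100, 196) = 168100·196/gcd = 32947600/4 = 8236900
lcm(8236900, 2516) = 8236900·2516/gcd = 20724040400/4 = 5181010100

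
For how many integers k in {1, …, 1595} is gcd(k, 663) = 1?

925

Prime factors of 663: 3, 13, 17. Count integers ≤ 1595 divisible by none of them.
By inclusion–exclusion: 1595 − ⌊1595/3⌋ − ⌊1595/13⌋ − ⌊1595/17⌋ + ⌊1595/39⌋ + ⌊1595/51⌋ + ⌊1595/221⌋ − ⌊1595/663⌋ = 925.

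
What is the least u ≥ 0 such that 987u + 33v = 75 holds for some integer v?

Reduce mod 33: 987u ≡ 75 (mod 33). With g = gcd(987, 33) = 3 dividing 75, divide through: 329u ≡ 25 (mod 11).
Since gcd(329, 11) = 1, u ≡ 25·(329)⁻¹ ≡ 8 (mod 11). Smallest non-negative: 8.

8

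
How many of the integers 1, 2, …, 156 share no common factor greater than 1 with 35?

35 = 5·7. Inclusion–exclusion on these primes:
156 − ⌊156/5⌋ − ⌊156/7⌋ + ⌊156/35⌋ = 107

107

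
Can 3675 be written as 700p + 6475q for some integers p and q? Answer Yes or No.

Yes

By Bézout, 700p + 6475q = 3675 has integer solutions iff gcd(700, 6475) | 3675.
Euclid: 6475 = 9·700 + 175; 700 = 4·175 + 0. gcd = 175; 3675 mod 175 = 0. Yes.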